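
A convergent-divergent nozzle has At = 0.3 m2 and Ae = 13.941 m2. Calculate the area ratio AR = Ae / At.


AR = 13.941 / 0.3 = 46.5

46.5


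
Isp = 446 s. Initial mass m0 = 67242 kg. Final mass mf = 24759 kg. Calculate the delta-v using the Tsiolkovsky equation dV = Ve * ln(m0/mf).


Ve = 446 * 9.81 = 4375.26 m/s
dV = 4375.26 * ln(67242/24759) = 4371 m/s

4371 m/s


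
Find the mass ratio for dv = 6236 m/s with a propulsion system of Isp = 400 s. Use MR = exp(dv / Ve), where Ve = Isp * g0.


Ve = 400 * 9.81 = 3924.0 m/s
MR = exp(6236 / 3924.0) = 4.9

4.9


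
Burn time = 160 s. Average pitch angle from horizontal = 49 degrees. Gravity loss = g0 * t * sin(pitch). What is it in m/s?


GL = 9.81 * 160 * sin(49 deg) = 1185 m/s

1185 m/s


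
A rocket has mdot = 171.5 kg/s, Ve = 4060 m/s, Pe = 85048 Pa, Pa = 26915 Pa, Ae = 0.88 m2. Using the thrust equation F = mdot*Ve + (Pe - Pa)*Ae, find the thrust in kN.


F = 171.5 * 4060 + (85048 - 26915) * 0.88 = 747447.0 N = 747.4 kN

747.4 kN


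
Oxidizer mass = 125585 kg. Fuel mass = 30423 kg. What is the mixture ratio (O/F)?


MR = 125585 / 30423 = 4.13

4.13


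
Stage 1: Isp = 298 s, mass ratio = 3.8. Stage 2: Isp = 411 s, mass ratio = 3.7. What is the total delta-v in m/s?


dV1 = 298 * 9.81 * ln(3.8) = 3902.7 m/s
dV2 = 411 * 9.81 * ln(3.7) = 5275.1 m/s
Total dV = 3902.7 + 5275.1 = 9177.8 m/s ~ 9178 m/s

9178 m/s


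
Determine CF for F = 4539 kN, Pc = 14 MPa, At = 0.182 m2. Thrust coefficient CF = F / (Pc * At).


CF = 4539000 / (14e6 * 0.182) = 1.78

1.78


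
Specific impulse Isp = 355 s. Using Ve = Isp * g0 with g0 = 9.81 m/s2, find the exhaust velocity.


Ve = Isp * g0 = 355 * 9.81 = 3482.6 m/s

3482.6 m/s


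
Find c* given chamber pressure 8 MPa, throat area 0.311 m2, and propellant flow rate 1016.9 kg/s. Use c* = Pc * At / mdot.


c* = 8e6 * 0.311 / 1016.9 = 2447 m/s

2447 m/s


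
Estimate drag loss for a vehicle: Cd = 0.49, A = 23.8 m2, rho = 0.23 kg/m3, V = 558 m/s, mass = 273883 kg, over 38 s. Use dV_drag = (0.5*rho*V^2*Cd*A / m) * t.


D = 0.5 * 0.23 * 558^2 * 0.49 * 23.8 = 417579.6 N
a = 417579.6 / 273883 = 1.5247 m/s2
dV = 1.5247 * 38 = 57.9 m/s

57.9 m/s


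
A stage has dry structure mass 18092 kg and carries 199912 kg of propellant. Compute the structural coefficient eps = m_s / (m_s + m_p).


eps = 18092 / (18092 + 199912) = 0.083

0.083


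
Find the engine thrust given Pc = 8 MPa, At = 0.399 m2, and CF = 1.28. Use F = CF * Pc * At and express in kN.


F = 1.28 * 8e6 * 0.399 = 4.0858e+06 N = 4085.8 kN

4085.8 kN


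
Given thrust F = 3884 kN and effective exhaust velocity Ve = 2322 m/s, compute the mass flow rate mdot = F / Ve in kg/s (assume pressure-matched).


mdot = F / Ve = 3884000 / 2322 = 1672.7 kg/s

1672.7 kg/s


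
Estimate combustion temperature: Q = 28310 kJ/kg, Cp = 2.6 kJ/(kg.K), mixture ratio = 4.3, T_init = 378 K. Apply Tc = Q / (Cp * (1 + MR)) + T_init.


Tc = 28310 / (2.6 * (1 + 4.3)) + 378 = 2432 K

2432 K


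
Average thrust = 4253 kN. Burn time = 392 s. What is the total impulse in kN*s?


It = 4253 * 392 = 1667176 kN*s

1667176 kN*s


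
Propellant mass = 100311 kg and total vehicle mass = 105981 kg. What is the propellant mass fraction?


PMF = 100311 / 105981 = 0.946

0.946


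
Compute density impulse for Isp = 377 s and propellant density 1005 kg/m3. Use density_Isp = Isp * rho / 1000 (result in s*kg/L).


rho*Isp = 377 * 1005 / 1000 = 379 s*kg/L

379 s*kg/L


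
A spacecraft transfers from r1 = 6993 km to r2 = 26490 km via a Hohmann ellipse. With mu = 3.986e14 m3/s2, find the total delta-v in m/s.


V1 = sqrt(mu/r1) = 7549.82 m/s
dV1 = V1*(sqrt(2*r2/(r1+r2)) - 1) = 1947.05 m/s
V2 = sqrt(mu/r2) = 3879.07 m/s
dV2 = V2*(1 - sqrt(2*r1/(r1+r2))) = 1372.02 m/s
Total dV = 3319 m/s

3319 m/s


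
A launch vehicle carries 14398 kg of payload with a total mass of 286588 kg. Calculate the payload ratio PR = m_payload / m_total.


PR = 14398 / 286588 = 0.0502

0.0502


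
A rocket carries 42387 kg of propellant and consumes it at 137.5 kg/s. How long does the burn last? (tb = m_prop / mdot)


tb = 42387 / 137.5 = 308.3 s

308.3 s


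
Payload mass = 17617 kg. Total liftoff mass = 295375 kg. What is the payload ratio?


PR = 17617 / 295375 = 0.0596

0.0596


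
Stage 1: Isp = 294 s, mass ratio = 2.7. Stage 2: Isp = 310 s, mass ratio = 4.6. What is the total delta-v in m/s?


dV1 = 294 * 9.81 * ln(2.7) = 2864.7 m/s
dV2 = 310 * 9.81 * ln(4.6) = 4640.9 m/s
Total dV = 2864.7 + 4640.9 = 7505.6 m/s ~ 7506 m/s

7506 m/s


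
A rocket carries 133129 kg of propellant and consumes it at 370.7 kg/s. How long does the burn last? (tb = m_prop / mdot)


tb = 133129 / 370.7 = 359.1 s

359.1 s


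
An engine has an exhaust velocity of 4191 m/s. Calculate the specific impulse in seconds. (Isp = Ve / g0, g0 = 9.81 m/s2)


Isp = Ve / g0 = 4191 / 9.81 = 427.2 s

427.2 s


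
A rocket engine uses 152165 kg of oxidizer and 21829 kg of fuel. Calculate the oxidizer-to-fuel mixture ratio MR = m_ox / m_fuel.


MR = 152165 / 21829 = 6.97

6.97


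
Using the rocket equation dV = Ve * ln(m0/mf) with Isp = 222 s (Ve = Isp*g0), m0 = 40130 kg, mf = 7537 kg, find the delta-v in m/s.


Ve = 222 * 9.81 = 2177.82 m/s
dV = 2177.82 * ln(40130/7537) = 3642 m/s

3642 m/s


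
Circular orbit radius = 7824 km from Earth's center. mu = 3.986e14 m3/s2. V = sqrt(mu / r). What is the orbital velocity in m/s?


V = sqrt(3.986e14 / 7824000) = 7138 m/s

7138 m/s


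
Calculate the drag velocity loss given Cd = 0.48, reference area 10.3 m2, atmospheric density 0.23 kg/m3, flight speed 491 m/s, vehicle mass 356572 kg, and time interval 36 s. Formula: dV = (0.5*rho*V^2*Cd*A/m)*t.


D = 0.5 * 0.23 * 491^2 * 0.48 * 10.3 = 137069.01 N
a = 137069.01 / 356572 = 0.3844 m/s2
dV = 0.3844 * 36 = 13.8 m/s

13.8 m/s


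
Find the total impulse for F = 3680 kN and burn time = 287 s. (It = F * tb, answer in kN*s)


It = 3680 * 287 = 1056160 kN*s

1056160 kN*s


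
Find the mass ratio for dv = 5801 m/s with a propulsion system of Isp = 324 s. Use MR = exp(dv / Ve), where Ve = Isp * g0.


Ve = 324 * 9.81 = 3178.44 m/s
MR = exp(5801 / 3178.44) = 6.203

6.203


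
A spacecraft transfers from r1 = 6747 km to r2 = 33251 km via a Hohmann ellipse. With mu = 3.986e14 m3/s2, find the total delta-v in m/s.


V1 = sqrt(mu/r1) = 7686.23 m/s
dV1 = V1*(sqrt(2*r2/(r1+r2)) - 1) = 2224.64 m/s
V2 = sqrt(mu/r2) = 3462.31 m/s
dV2 = V2*(1 - sqrt(2*r1/(r1+r2))) = 1451.29 m/s
Total dV = 3676 m/s

3676 m/s


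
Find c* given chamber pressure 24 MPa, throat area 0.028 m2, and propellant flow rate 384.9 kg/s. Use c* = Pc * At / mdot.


c* = 24e6 * 0.028 / 384.9 = 1746 m/s

1746 m/s


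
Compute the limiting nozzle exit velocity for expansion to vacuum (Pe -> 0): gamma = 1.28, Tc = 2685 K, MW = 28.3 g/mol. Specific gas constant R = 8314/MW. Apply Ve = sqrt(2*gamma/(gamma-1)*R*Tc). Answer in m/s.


R = 8314 / 28.3 = 293.78 J/(kg.K)
Ve = sqrt(2 * 1.28 / (1.28 - 1) * 293.78 * 2685) = 2685 m/s

2685 m/s


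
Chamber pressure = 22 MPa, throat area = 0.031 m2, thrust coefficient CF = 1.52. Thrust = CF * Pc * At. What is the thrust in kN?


F = 1.52 * 22e6 * 0.031 = 1.0366e+06 N = 1036.6 kN

1036.6 kN


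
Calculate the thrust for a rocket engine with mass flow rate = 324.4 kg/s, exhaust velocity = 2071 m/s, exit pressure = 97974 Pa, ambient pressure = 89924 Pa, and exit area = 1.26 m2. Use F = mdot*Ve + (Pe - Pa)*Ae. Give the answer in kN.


F = 324.4 * 2071 + (97974 - 89924) * 1.26 = 681975.0 N = 682.0 kN

682.0 kN


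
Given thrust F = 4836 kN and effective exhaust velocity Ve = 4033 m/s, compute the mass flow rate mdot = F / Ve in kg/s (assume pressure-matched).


mdot = F / Ve = 4836000 / 4033 = 1199.1 kg/s

1199.1 kg/s


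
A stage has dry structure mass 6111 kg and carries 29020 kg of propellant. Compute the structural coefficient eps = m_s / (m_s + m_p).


eps = 6111 / (6111 + 29020) = 0.1739

0.1739


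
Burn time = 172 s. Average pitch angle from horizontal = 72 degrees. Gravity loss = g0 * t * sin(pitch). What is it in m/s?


GL = 9.81 * 172 * sin(72 deg) = 1605 m/s

1605 m/s


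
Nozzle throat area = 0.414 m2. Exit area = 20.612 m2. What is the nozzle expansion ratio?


AR = 20.612 / 0.414 = 49.8

49.8


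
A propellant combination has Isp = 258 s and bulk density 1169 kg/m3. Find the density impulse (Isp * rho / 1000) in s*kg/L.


rho*Isp = 258 * 1169 / 1000 = 302 s*kg/L

302 s*kg/L


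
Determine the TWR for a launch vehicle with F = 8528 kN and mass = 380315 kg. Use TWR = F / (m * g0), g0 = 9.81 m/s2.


TWR = 8528000 / (380315 * 9.81) = 2.29

2.29


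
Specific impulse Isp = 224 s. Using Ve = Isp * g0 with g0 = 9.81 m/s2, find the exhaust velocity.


Ve = Isp * g0 = 224 * 9.81 = 2197.4 m/s

2197.4 m/s


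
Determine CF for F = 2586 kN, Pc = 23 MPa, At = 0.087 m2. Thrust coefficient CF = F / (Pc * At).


CF = 2586000 / (23e6 * 0.087) = 1.29

1.29


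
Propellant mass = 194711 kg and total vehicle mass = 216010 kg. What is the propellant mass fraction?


PMF = 194711 / 216010 = 0.901

0.901


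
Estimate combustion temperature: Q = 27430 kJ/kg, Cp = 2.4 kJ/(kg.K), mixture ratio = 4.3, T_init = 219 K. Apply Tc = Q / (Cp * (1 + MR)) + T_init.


Tc = 27430 / (2.4 * (1 + 4.3)) + 219 = 2375 K

2375 K


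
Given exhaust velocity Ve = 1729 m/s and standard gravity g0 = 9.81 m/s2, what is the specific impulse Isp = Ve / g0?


Isp = Ve / g0 = 1729 / 9.81 = 176.2 s

176.2 s


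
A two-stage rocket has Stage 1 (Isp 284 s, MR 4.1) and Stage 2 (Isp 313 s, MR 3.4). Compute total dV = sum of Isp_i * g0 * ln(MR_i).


dV1 = 284 * 9.81 * ln(4.1) = 3931.1 m/s
dV2 = 313 * 9.81 * ln(3.4) = 3757.6 m/s
Total dV = 3931.1 + 3757.6 = 7688.7 m/s ~ 7689 m/s

7689 m/s


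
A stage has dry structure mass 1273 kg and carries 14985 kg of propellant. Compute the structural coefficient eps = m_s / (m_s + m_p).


eps = 1273 / (1273 + 14985) = 0.0783

0.0783


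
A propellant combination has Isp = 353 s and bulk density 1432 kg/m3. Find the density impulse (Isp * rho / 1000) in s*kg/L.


rho*Isp = 353 * 1432 / 1000 = 505 s*kg/L

505 s*kg/L


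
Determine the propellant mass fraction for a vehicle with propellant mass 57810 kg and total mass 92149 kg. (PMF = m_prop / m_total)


PMF = 57810 / 92149 = 0.627

0.627


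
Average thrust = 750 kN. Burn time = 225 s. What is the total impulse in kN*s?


It = 750 * 225 = 168750 kN*s

168750 kN*s


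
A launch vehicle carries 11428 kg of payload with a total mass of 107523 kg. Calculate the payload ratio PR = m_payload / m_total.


PR = 11428 / 107523 = 0.1063

0.1063


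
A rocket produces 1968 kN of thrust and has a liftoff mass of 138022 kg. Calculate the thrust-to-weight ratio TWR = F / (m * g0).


TWR = 1968000 / (138022 * 9.81) = 1.45

1.45


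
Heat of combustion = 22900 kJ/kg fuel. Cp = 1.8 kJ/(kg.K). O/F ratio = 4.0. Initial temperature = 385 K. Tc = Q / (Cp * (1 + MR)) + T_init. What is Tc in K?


Tc = 22900 / (1.8 * (1 + 4.0)) + 385 = 2929 K

2929 K


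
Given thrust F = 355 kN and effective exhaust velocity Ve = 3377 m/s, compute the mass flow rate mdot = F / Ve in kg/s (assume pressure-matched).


mdot = F / Ve = 355000 / 3377 = 105.1 kg/s

105.1 kg/s


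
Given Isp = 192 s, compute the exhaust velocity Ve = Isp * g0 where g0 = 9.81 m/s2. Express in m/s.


Ve = Isp * g0 = 192 * 9.81 = 1883.5 m/s

1883.5 m/s


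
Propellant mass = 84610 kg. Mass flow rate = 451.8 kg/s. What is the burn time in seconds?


tb = 84610 / 451.8 = 187.3 s

187.3 s


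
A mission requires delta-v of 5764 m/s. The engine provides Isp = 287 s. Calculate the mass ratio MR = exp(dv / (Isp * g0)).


Ve = 287 * 9.81 = 2815.47 m/s
MR = exp(5764 / 2815.47) = 7.747

7.747


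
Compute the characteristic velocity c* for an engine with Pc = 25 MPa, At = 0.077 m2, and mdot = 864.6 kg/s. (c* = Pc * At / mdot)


c* = 25e6 * 0.077 / 864.6 = 2226 m/s

2226 m/s


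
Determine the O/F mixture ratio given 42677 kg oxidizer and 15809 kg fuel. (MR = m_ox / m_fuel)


MR = 42677 / 15809 = 2.7

2.7


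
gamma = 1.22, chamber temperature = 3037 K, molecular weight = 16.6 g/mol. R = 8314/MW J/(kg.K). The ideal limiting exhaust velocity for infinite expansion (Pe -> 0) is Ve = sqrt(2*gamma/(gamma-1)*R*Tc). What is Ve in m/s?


R = 8314 / 16.6 = 500.84 J/(kg.K)
Ve = sqrt(2 * 1.22 / (1.22 - 1) * 500.84 * 3037) = 4107 m/s

4107 m/s


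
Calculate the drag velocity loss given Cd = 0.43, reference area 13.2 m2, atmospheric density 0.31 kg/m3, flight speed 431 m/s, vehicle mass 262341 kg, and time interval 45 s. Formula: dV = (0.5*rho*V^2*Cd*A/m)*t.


D = 0.5 * 0.31 * 431^2 * 0.43 * 13.2 = 163428.81 N
a = 163428.81 / 262341 = 0.623 m/s2
dV = 0.623 * 45 = 28.0 m/s

28.0 m/s


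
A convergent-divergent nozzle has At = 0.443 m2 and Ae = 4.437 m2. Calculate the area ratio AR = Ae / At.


AR = 4.437 / 0.443 = 10.0

10.0


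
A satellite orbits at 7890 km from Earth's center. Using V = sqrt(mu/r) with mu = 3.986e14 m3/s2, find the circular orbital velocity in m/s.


V = sqrt(3.986e14 / 7890000) = 7108 m/s

7108 m/s


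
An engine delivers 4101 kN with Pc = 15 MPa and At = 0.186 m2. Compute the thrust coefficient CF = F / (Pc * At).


CF = 4101000 / (15e6 * 0.186) = 1.47

1.47


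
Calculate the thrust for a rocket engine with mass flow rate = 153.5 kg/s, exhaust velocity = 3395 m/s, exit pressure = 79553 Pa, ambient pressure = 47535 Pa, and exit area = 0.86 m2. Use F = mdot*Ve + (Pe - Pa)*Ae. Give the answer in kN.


F = 153.5 * 3395 + (79553 - 47535) * 0.86 = 548668.0 N = 548.7 kN

548.7 kN


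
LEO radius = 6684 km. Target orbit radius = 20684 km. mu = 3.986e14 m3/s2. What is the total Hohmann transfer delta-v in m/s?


V1 = sqrt(mu/r1) = 7722.37 m/s
dV1 = V1*(sqrt(2*r2/(r1+r2)) - 1) = 1771.89 m/s
V2 = sqrt(mu/r2) = 4389.87 m/s
dV2 = V2*(1 - sqrt(2*r1/(r1+r2))) = 1321.81 m/s
Total dV = 3094 m/s

3094 m/s


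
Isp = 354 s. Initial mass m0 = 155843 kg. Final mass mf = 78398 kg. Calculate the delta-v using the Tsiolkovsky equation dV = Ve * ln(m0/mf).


Ve = 354 * 9.81 = 3472.74 m/s
dV = 3472.74 * ln(155843/78398) = 2386 m/s

2386 m/s


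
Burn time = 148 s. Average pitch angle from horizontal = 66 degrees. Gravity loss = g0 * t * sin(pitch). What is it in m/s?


GL = 9.81 * 148 * sin(66 deg) = 1326 m/s

1326 m/s


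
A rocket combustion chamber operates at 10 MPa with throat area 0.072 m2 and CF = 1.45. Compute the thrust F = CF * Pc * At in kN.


F = 1.45 * 10e6 * 0.072 = 1.0440e+06 N = 1044.0 kN

1044.0 kN


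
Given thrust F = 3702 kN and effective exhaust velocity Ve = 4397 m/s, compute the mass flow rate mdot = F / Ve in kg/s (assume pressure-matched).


mdot = F / Ve = 3702000 / 4397 = 841.9 kg/s

841.9 kg/s


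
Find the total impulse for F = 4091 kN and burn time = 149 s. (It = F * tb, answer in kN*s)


It = 4091 * 149 = 609559 kN*s

609559 kN*s


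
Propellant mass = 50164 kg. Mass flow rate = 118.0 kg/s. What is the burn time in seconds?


tb = 50164 / 118.0 = 425.1 s

425.1 s


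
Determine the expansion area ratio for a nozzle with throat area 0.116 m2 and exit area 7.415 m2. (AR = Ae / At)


AR = 7.415 / 0.116 = 63.9

63.9


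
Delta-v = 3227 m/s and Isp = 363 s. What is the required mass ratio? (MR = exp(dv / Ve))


Ve = 363 * 9.81 = 3561.03 m/s
MR = exp(3227 / 3561.03) = 2.475

2.475


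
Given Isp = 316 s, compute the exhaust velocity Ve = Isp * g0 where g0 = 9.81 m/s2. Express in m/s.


Ve = Isp * g0 = 316 * 9.81 = 3100.0 m/s

3100.0 m/s


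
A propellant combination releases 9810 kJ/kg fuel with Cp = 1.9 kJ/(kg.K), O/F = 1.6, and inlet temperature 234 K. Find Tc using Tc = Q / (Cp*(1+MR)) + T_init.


Tc = 9810 / (1.9 * (1 + 1.6)) + 234 = 2220 K

2220 K


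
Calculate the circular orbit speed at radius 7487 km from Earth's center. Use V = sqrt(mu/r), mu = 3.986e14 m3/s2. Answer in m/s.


V = sqrt(3.986e14 / 7487000) = 7297 m/s

7297 m/s


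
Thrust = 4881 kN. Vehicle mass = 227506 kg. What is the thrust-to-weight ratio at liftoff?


TWR = 4881000 / (227506 * 9.81) = 2.19

2.19


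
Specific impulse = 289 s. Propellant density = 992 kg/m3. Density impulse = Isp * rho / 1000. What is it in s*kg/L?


rho*Isp = 289 * 992 / 1000 = 287 s*kg/L

287 s*kg/L


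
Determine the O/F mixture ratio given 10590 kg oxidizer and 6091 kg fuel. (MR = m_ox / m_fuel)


MR = 10590 / 6091 = 1.74

1.74


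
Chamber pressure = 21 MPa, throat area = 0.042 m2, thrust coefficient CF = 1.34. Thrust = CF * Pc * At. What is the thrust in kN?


F = 1.34 * 21e6 * 0.042 = 1.1819e+06 N = 1181.9 kN

1181.9 kN


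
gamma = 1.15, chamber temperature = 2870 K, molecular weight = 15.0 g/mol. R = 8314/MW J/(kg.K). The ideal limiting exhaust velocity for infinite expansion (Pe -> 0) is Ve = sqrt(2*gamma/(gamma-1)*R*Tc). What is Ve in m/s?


R = 8314 / 15.0 = 554.27 J/(kg.K)
Ve = sqrt(2 * 1.15 / (1.15 - 1) * 554.27 * 2870) = 4939 m/s

4939 m/s


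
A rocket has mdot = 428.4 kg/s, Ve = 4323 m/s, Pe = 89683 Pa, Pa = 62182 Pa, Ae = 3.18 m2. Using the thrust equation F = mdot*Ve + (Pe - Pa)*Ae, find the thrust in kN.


F = 428.4 * 4323 + (89683 - 62182) * 3.18 = 1.9394e+06 N = 1939.4 kN

1939.4 kN


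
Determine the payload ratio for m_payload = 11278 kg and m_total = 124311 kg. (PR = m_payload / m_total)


PR = 11278 / 124311 = 0.0907

0.0907


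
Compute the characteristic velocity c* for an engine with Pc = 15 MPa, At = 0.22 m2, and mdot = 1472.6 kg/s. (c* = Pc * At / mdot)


c* = 15e6 * 0.22 / 1472.6 = 2241 m/s

2241 m/s


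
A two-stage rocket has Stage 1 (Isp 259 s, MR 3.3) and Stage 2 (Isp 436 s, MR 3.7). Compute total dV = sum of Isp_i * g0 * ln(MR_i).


dV1 = 259 * 9.81 * ln(3.3) = 3033.5 m/s
dV2 = 436 * 9.81 * ln(3.7) = 5595.9 m/s
Total dV = 3033.5 + 5595.9 = 8629.4 m/s ~ 8629 m/s

8629 m/s


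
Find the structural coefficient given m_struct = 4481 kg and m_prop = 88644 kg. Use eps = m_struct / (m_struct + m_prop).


eps = 4481 / (4481 + 88644) = 0.0481

0.0481


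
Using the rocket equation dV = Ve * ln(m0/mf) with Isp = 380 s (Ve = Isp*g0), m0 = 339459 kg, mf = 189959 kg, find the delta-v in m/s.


Ve = 380 * 9.81 = 3727.8 m/s
dV = 3727.8 * ln(339459/189959) = 2164 m/s

2164 m/s


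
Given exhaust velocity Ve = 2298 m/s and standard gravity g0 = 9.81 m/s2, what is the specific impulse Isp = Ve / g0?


Isp = Ve / g0 = 2298 / 9.81 = 234.3 s

234.3 s


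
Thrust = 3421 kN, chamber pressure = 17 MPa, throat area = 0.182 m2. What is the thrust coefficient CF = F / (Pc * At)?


CF = 3421000 / (17e6 * 0.182) = 1.11

1.11


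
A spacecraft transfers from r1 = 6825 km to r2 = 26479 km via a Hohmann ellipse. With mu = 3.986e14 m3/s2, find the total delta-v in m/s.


V1 = sqrt(mu/r1) = 7642.18 m/s
dV1 = V1*(sqrt(2*r2/(r1+r2)) - 1) = 1994.66 m/s
V2 = sqrt(mu/r2) = 3879.88 m/s
dV2 = V2*(1 - sqrt(2*r1/(r1+r2))) = 1395.97 m/s
Total dV = 3391 m/s

3391 m/s


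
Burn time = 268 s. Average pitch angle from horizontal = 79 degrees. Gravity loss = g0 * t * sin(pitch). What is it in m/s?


GL = 9.81 * 268 * sin(79 deg) = 2581 m/s

2581 m/s


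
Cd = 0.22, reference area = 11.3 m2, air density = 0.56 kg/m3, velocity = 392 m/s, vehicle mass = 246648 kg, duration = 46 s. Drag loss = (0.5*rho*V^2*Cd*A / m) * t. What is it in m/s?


D = 0.5 * 0.56 * 392^2 * 0.22 * 11.3 = 106962.44 N
a = 106962.44 / 246648 = 0.4337 m/s2
dV = 0.4337 * 46 = 19.9 m/s

19.9 m/s


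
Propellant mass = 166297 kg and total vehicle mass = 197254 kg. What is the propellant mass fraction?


PMF = 166297 / 197254 = 0.843

0.843


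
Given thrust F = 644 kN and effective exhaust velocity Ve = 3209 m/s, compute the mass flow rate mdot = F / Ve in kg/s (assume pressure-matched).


mdot = F / Ve = 644000 / 3209 = 200.7 kg/s

200.7 kg/s


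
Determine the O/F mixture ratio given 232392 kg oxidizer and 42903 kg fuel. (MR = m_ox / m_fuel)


MR = 232392 / 42903 = 5.42

5.42


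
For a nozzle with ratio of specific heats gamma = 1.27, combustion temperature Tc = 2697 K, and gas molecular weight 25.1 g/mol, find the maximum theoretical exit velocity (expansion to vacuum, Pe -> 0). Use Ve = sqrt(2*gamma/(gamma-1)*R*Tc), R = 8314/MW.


R = 8314 / 25.1 = 331.24 J/(kg.K)
Ve = sqrt(2 * 1.27 / (1.27 - 1) * 331.24 * 2697) = 2899 m/s

2899 m/s


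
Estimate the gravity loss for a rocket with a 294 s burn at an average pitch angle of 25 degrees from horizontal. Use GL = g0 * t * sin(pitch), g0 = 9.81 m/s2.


GL = 9.81 * 294 * sin(25 deg) = 1219 m/s

1219 m/s


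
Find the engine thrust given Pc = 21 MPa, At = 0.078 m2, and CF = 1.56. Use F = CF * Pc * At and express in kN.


F = 1.56 * 21e6 * 0.078 = 2.5553e+06 N = 2555.3 kN

2555.3 kN


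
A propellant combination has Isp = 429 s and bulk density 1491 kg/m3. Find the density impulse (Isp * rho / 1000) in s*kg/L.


rho*Isp = 429 * 1491 / 1000 = 640 s*kg/L

640 s*kg/L


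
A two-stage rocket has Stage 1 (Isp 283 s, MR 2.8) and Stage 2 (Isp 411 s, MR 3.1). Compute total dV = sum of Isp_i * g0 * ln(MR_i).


dV1 = 283 * 9.81 * ln(2.8) = 2858.5 m/s
dV2 = 411 * 9.81 * ln(3.1) = 4561.7 m/s
Total dV = 2858.5 + 4561.7 = 7420.2 m/s ~ 7420 m/s

7420 m/s


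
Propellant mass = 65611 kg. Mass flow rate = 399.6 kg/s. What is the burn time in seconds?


tb = 65611 / 399.6 = 164.2 s

164.2 s


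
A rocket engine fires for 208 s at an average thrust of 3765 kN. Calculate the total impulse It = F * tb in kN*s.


It = 3765 * 208 = 783120 kN*s

783120 kN*s


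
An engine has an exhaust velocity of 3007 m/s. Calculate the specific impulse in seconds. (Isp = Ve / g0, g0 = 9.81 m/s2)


Isp = Ve / g0 = 3007 / 9.81 = 306.5 s

306.5 s


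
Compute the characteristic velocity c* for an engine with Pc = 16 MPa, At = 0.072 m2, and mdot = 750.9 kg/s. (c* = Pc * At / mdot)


c* = 16e6 * 0.072 / 750.9 = 1534 m/s

1534 m/s


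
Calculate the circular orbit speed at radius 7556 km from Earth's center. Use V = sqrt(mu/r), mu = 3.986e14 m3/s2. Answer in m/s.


V = sqrt(3.986e14 / 7556000) = 7263 m/s

7263 m/s


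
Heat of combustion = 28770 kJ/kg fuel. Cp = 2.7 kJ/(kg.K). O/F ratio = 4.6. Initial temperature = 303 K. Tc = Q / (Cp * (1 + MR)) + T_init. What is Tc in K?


Tc = 28770 / (2.7 * (1 + 4.6)) + 303 = 2206 K

2206 K


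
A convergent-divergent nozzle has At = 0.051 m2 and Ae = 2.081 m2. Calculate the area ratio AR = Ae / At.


AR = 2.081 / 0.051 = 40.8

40.8


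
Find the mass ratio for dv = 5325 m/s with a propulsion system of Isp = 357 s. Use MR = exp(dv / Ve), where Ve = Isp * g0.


Ve = 357 * 9.81 = 3502.17 m/s
MR = exp(5325 / 3502.17) = 4.574

4.574


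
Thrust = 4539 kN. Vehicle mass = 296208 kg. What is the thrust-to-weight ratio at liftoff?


TWR = 4539000 / (296208 * 9.81) = 1.56

1.56


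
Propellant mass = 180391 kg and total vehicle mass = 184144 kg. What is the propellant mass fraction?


PMF = 180391 / 184144 = 0.98

0.98


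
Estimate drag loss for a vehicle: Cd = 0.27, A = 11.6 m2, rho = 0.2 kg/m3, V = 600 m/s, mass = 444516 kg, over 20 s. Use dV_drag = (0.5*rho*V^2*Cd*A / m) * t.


D = 0.5 * 0.2 * 600^2 * 0.27 * 11.6 = 112752.0 N
a = 112752.0 / 444516 = 0.2537 m/s2
dV = 0.2537 * 20 = 5.1 m/s

5.1 m/s


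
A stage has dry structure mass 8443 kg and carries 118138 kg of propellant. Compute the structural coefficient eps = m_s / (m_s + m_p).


eps = 8443 / (8443 + 118138) = 0.0667

0.0667


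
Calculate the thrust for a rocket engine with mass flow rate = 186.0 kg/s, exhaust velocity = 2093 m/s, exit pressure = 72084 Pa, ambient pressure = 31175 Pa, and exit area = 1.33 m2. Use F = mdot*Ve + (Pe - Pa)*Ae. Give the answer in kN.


F = 186.0 * 2093 + (72084 - 31175) * 1.33 = 443707.0 N = 443.7 kN

443.7 kN


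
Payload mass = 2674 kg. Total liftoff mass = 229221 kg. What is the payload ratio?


PR = 2674 / 229221 = 0.0117

0.0117


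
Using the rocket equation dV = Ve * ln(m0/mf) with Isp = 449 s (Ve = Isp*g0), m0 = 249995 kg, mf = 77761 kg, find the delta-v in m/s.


Ve = 449 * 9.81 = 4404.69 m/s
dV = 4404.69 * ln(249995/77761) = 5144 m/s

5144 m/s


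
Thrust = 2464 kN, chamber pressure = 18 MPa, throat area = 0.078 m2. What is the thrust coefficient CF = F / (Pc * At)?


CF = 2464000 / (18e6 * 0.078) = 1.75

1.75


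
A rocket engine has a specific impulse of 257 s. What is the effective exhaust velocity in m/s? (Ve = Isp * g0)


Ve = Isp * g0 = 257 * 9.81 = 2521.2 m/s

2521.2 m/s


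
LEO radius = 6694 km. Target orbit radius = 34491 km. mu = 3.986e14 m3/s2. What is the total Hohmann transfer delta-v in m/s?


V1 = sqrt(mu/r1) = 7716.6 m/s
dV1 = V1*(sqrt(2*r2/(r1+r2)) - 1) = 2270.15 m/s
V2 = sqrt(mu/r2) = 3399.51 m/s
dV2 = V2*(1 - sqrt(2*r1/(r1+r2))) = 1461.28 m/s
Total dV = 3731 m/s

3731 m/s


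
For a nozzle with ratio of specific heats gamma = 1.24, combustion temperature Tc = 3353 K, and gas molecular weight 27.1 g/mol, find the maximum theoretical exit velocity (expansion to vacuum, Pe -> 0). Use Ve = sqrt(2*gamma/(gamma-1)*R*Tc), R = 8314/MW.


R = 8314 / 27.1 = 306.79 J/(kg.K)
Ve = sqrt(2 * 1.24 / (1.24 - 1) * 306.79 * 3353) = 3260 m/s

3260 m/s


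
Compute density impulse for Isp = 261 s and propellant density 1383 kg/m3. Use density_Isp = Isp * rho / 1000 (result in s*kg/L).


rho*Isp = 261 * 1383 / 1000 = 361 s*kg/L

361 s*kg/L


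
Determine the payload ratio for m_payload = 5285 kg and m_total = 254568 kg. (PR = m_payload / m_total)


PR = 5285 / 254568 = 0.0208

0.0208


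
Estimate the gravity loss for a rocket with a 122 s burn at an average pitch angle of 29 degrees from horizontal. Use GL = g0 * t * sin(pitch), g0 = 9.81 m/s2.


GL = 9.81 * 122 * sin(29 deg) = 580 m/s

580 m/s


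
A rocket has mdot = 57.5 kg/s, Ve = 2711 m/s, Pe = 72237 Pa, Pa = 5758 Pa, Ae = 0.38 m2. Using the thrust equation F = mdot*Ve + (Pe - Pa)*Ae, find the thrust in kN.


F = 57.5 * 2711 + (72237 - 5758) * 0.38 = 181145.0 N = 181.1 kN

181.1 kN


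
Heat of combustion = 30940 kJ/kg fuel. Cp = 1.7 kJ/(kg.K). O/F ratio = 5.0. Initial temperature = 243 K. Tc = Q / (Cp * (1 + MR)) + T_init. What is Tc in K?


Tc = 30940 / (1.7 * (1 + 5.0)) + 243 = 3276 K

3276 K


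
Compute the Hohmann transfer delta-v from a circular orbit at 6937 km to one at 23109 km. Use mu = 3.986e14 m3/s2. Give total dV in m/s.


V1 = sqrt(mu/r1) = 7580.24 m/s
dV1 = V1*(sqrt(2*r2/(r1+r2)) - 1) = 1821.22 m/s
V2 = sqrt(mu/r2) = 4153.15 m/s
dV2 = V2*(1 - sqrt(2*r1/(r1+r2))) = 1330.97 m/s
Total dV = 3152 m/s

3152 m/s


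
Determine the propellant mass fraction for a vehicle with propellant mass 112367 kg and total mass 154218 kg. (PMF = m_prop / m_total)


PMF = 112367 / 154218 = 0.729

0.729


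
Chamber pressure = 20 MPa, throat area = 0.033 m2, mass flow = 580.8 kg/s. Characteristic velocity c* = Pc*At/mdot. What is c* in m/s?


c* = 20e6 * 0.033 / 580.8 = 1136 m/s

1136 m/s


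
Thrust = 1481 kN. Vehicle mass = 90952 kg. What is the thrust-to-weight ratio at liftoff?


TWR = 1481000 / (90952 * 9.81) = 1.66

1.66


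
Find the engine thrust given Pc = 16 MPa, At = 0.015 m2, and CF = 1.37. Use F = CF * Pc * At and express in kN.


F = 1.37 * 16e6 * 0.015 = 328800.0 N = 328.8 kN

328.8 kN


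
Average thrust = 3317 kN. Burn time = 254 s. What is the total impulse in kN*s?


It = 3317 * 254 = 842518 kN*s

842518 kN*s


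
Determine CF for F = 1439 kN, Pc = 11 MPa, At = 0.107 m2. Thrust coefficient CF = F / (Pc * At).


CF = 1439000 / (11e6 * 0.107) = 1.22

1.22


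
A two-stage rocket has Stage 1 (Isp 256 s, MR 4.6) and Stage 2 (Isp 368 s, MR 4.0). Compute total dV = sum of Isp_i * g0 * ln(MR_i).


dV1 = 256 * 9.81 * ln(4.6) = 3832.5 m/s
dV2 = 368 * 9.81 * ln(4.0) = 5004.6 m/s
Total dV = 3832.5 + 5004.6 = 8837.1 m/s ~ 8837 m/s

8837 m/s


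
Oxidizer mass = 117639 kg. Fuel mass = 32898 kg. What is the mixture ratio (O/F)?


MR = 117639 / 32898 = 3.58

3.58


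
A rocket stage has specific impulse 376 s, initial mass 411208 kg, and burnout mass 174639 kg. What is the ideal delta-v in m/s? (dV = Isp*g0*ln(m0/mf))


Ve = 376 * 9.81 = 3688.56 m/s
dV = 3688.56 * ln(411208/174639) = 3159 m/s

3159 m/s


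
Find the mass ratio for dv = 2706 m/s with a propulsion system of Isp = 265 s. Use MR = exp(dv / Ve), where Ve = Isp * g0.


Ve = 265 * 9.81 = 2599.65 m/s
MR = exp(2706 / 2599.65) = 2.832

2.832


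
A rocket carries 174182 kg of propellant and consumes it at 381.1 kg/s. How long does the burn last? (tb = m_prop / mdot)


tb = 174182 / 381.1 = 457.1 s

457.1 s


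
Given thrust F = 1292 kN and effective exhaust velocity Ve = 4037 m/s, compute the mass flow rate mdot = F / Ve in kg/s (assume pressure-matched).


mdot = F / Ve = 1292000 / 4037 = 320.0 kg/s

320.0 kg/s


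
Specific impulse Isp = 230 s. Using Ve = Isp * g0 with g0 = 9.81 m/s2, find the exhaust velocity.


Ve = Isp * g0 = 230 * 9.81 = 2256.3 m/s

2256.3 m/s


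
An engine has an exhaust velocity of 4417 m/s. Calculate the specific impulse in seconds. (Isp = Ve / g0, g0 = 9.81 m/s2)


Isp = Ve / g0 = 4417 / 9.81 = 450.3 s

450.3 s


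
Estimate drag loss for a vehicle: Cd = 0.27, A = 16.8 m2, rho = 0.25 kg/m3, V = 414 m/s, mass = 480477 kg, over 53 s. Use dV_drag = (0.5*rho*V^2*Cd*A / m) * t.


D = 0.5 * 0.25 * 414^2 * 0.27 * 16.8 = 97181.53 N
a = 97181.53 / 480477 = 0.2023 m/s2
dV = 0.2023 * 53 = 10.7 m/s

10.7 m/s


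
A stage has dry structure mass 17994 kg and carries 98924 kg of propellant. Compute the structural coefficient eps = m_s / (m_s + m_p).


eps = 17994 / (17994 + 98924) = 0.1539

0.1539


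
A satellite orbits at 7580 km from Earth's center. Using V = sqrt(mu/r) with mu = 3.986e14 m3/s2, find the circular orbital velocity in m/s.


V = sqrt(3.986e14 / 7580000) = 7252 m/s

7252 m/s


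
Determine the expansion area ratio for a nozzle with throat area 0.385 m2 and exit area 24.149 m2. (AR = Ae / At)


AR = 24.149 / 0.385 = 62.7

62.7


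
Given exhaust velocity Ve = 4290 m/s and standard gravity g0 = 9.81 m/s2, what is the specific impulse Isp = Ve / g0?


Isp = Ve / g0 = 4290 / 9.81 = 437.3 s

437.3 s


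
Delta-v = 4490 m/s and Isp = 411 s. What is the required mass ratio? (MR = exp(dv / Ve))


Ve = 411 * 9.81 = 4031.91 m/s
MR = exp(4490 / 4031.91) = 3.045

3.045


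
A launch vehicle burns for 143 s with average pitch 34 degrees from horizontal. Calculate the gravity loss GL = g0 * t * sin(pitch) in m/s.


GL = 9.81 * 143 * sin(34 deg) = 784 m/s

784 m/s


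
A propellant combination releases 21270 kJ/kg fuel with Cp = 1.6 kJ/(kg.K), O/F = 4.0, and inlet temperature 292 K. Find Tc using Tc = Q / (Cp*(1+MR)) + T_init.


Tc = 21270 / (1.6 * (1 + 4.0)) + 292 = 2951 K

2951 K


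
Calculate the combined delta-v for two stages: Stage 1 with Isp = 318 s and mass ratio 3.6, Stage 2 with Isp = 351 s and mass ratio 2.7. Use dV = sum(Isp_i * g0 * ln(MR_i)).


dV1 = 318 * 9.81 * ln(3.6) = 3996.0 m/s
dV2 = 351 * 9.81 * ln(2.7) = 3420.1 m/s
Total dV = 3996.0 + 3420.1 = 7416.1 m/s ~ 7416 m/s

7416 m/s


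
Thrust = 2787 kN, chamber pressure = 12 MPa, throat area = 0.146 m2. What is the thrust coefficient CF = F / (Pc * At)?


CF = 2787000 / (12e6 * 0.146) = 1.59

1.59


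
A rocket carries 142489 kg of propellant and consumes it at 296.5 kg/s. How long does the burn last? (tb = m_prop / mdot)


tb = 142489 / 296.5 = 480.6 s

480.6 s


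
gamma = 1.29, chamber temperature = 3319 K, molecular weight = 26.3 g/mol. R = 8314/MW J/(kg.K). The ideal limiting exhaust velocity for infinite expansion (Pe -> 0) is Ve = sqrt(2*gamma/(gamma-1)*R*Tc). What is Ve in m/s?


R = 8314 / 26.3 = 316.12 J/(kg.K)
Ve = sqrt(2 * 1.29 / (1.29 - 1) * 316.12 * 3319) = 3055 m/s

3055 m/s


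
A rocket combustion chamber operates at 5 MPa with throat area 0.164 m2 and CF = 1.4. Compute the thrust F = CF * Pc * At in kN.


F = 1.4 * 5e6 * 0.164 = 1.1480e+06 N = 1148.0 kN

1148.0 kN


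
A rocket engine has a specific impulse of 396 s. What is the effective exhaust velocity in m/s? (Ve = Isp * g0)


Ve = Isp * g0 = 396 * 9.81 = 3884.8 m/s

3884.8 m/s


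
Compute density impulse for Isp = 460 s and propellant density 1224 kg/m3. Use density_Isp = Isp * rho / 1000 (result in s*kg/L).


rho*Isp = 460 * 1224 / 1000 = 563 s*kg/L

563 s*kg/L


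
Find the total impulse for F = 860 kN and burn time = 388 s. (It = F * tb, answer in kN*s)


It = 860 * 388 = 333680 kN*s

333680 kN*s


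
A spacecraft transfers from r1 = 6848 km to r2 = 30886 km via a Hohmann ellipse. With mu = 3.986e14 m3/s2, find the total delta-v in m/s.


V1 = sqrt(mu/r1) = 7629.34 m/s
dV1 = V1*(sqrt(2*r2/(r1+r2)) - 1) = 2132.15 m/s
V2 = sqrt(mu/r2) = 3592.43 m/s
dV2 = V2*(1 - sqrt(2*r1/(r1+r2))) = 1428.12 m/s
Total dV = 3560 m/s

3560 m/s


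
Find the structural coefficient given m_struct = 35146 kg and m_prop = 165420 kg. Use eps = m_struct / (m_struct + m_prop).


eps = 35146 / (35146 + 165420) = 0.1752

0.1752


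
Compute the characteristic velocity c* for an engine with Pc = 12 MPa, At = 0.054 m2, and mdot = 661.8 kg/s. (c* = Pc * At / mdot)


c* = 12e6 * 0.054 / 661.8 = 979 m/s

979 m/s


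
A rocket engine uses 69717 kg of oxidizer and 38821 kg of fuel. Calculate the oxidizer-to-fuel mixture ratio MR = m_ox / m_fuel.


MR = 69717 / 38821 = 1.8

1.8


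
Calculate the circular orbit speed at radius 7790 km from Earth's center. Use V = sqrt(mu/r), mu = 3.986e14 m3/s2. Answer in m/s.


V = sqrt(3.986e14 / 7790000) = 7153 m/s

7153 m/s


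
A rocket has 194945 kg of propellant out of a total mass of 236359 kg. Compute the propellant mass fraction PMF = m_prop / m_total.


PMF = 194945 / 236359 = 0.825

0.825


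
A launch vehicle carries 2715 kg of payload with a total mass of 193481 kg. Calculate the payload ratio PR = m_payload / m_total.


PR = 2715 / 193481 = 0.014

0.014


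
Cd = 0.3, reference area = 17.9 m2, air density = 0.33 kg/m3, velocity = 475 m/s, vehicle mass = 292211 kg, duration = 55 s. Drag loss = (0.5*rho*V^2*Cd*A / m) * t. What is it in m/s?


D = 0.5 * 0.33 * 475^2 * 0.3 * 17.9 = 199915.03 N
a = 199915.03 / 292211 = 0.6841 m/s2
dV = 0.6841 * 55 = 37.6 m/s

37.6 m/s


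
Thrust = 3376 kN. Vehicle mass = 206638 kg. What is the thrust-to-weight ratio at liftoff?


TWR = 3376000 / (206638 * 9.81) = 1.67

1.67


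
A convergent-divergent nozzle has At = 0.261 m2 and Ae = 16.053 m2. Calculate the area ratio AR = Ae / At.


AR = 16.053 / 0.261 = 61.5

61.5


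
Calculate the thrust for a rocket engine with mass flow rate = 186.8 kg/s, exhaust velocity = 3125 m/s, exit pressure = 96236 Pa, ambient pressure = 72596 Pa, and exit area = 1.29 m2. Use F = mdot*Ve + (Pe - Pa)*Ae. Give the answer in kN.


F = 186.8 * 3125 + (96236 - 72596) * 1.29 = 614246.0 N = 614.2 kN

614.2 kN


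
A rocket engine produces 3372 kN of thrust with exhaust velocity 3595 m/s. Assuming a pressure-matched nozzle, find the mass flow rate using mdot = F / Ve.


mdot = F / Ve = 3372000 / 3595 = 938.0 kg/s

938.0 kg/s


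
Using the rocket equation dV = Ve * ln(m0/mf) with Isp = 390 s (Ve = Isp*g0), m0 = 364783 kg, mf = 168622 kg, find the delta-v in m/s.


Ve = 390 * 9.81 = 3825.9 m/s
dV = 3825.9 * ln(364783/168622) = 2952 m/s

2952 m/s


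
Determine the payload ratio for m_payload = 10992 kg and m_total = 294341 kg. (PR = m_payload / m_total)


PR = 10992 / 294341 = 0.0373

0.0373


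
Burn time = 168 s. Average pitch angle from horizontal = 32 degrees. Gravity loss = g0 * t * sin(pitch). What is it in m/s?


GL = 9.81 * 168 * sin(32 deg) = 873 m/s

873 m/s


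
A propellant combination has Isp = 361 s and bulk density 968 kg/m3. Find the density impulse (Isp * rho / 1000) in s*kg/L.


rho*Isp = 361 * 968 / 1000 = 349 s*kg/L

349 s*kg/L


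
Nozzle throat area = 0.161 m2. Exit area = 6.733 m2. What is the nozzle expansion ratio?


AR = 6.733 / 0.161 = 41.8

41.8


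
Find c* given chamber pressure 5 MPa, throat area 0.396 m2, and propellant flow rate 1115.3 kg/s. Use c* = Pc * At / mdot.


c* = 5e6 * 0.396 / 1115.3 = 1775 m/s

1775 m/s


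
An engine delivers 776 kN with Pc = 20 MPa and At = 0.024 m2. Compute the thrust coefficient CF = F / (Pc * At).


CF = 776000 / (20e6 * 0.024) = 1.62

1.62


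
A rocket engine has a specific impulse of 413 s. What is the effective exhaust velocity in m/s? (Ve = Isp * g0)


Ve = Isp * g0 = 413 * 9.81 = 4051.5 m/s

4051.5 m/s


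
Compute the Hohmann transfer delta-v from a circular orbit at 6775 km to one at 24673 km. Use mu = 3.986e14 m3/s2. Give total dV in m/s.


V1 = sqrt(mu/r1) = 7670.33 m/s
dV1 = V1*(sqrt(2*r2/(r1+r2)) - 1) = 1937.9 m/s
V2 = sqrt(mu/r2) = 4019.37 m/s
dV2 = V2*(1 - sqrt(2*r1/(r1+r2))) = 1381.03 m/s
Total dV = 3319 m/s

3319 m/s


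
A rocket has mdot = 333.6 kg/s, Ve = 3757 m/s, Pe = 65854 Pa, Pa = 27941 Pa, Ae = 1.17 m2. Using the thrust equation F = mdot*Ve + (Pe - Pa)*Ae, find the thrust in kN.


F = 333.6 * 3757 + (65854 - 27941) * 1.17 = 1.2977e+06 N = 1297.7 kN

1297.7 kN


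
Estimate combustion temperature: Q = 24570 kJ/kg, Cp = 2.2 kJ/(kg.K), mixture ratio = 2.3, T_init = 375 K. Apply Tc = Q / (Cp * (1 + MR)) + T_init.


Tc = 24570 / (2.2 * (1 + 2.3)) + 375 = 3759 K

3759 K


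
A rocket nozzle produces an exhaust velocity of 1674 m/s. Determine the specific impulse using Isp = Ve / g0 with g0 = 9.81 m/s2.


Isp = Ve / g0 = 1674 / 9.81 = 170.6 s

170.6 s


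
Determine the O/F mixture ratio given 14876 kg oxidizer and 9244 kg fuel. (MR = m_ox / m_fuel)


MR = 14876 / 9244 = 1.61

1.61


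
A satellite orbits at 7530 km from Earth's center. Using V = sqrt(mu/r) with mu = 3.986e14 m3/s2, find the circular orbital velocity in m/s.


V = sqrt(3.986e14 / 7530000) = 7276 m/s

7276 m/s


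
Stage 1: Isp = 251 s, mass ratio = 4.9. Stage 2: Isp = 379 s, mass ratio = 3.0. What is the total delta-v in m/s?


dV1 = 251 * 9.81 * ln(4.9) = 3913.2 m/s
dV2 = 379 * 9.81 * ln(3.0) = 4084.6 m/s
Total dV = 3913.2 + 4084.6 = 7997.8 m/s ~ 7998 m/s

7998 m/s


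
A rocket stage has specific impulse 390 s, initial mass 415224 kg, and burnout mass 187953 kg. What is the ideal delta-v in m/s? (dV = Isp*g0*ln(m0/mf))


Ve = 390 * 9.81 = 3825.9 m/s
dV = 3825.9 * ln(415224/187953) = 3033 m/s

3033 m/s


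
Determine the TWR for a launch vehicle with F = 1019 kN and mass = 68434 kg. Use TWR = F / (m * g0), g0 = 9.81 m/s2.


TWR = 1019000 / (68434 * 9.81) = 1.52

1.52


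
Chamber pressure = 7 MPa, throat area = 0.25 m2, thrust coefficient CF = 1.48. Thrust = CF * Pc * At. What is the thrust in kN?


F = 1.48 * 7e6 * 0.25 = 2.5900e+06 N = 2590.0 kN

2590.0 kN


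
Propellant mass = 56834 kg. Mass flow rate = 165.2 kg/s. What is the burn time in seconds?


tb = 56834 / 165.2 = 344.0 s

344.0 s


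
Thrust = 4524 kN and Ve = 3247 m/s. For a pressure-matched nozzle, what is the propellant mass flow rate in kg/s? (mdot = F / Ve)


mdot = F / Ve = 4524000 / 3247 = 1393.3 kg/s

1393.3 kg/s


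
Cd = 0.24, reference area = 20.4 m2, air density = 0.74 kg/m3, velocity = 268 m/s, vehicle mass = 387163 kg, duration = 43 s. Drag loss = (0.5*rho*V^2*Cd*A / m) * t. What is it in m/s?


D = 0.5 * 0.74 * 268^2 * 0.24 * 20.4 = 130110.61 N
a = 130110.61 / 387163 = 0.3361 m/s2
dV = 0.3361 * 43 = 14.5 m/s

14.5 m/s
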